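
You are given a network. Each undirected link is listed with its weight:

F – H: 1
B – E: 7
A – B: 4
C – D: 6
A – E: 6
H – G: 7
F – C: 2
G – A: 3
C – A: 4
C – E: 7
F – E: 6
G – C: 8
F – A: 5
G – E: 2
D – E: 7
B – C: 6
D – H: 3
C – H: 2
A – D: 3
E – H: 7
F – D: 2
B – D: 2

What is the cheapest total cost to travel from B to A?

4

Shortest distances from B:
B: 0
D: 2  (via B)
A: 4  (via B)
Shortest route: B → A = 4.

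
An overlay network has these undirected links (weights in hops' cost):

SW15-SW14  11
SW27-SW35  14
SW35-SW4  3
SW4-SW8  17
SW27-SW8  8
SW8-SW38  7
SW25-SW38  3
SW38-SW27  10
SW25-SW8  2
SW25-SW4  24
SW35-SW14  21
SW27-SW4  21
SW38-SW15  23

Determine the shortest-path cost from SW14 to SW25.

37 hops' cost

Candidate routes:
SW14–SW15–SW38–SW25: 11+23+3 = 37
SW14–SW35–SW4–SW8–SW25: 21+3+17+2 = 43
SW14–SW15–SW38–SW8–SW25: 11+23+7+2 = 43
Cheapest is SW14–SW15–SW38–SW25 at 37 hops' cost.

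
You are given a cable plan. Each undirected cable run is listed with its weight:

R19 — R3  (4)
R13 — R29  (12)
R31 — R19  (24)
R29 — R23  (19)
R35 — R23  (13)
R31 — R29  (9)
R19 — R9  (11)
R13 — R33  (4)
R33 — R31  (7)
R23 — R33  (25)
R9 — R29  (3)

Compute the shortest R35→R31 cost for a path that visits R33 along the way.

Shortest R35→R33: R35 → R23 → R33 = 38
Best R33 to R31: R33 → R31 costing 7
Total via R33: 38 + 7 = 45.

45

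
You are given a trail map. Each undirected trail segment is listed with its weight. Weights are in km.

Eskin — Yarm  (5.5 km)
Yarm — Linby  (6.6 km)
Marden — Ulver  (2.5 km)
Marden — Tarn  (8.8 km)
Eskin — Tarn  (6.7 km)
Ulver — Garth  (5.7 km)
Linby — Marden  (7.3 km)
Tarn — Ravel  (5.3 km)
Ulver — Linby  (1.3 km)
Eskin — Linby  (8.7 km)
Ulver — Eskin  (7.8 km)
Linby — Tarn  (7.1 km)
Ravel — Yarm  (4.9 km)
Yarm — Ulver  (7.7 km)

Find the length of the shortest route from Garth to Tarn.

Running Dijkstra from Garth:
Garth: 0
Ulver: 5.7  (via Garth)
Linby: 7  (via Ulver)
Marden: 8.2  (via Ulver)
Yarm: 13.4  (via Ulver)
Eskin: 13.5  (via Ulver)
Tarn: 14.1  (via Linby)
Shortest route: Garth → Ulver → Linby → Tarn = 14.1 km.

14.1 km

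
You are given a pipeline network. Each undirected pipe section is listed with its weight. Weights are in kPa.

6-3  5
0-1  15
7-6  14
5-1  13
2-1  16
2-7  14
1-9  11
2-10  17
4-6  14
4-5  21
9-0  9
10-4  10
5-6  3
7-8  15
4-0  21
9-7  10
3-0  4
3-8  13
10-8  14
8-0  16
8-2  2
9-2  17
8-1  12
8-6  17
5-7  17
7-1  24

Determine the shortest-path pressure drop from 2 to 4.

Shortest distances from 2:
2: 0
8: 2  (via 2)
1: 14  (via 8)
7: 14  (via 2)
3: 15  (via 8)
10: 16  (via 8)
9: 17  (via 2)
0: 18  (via 8)
6: 19  (via 8)
5: 22  (via 6)
4: 26  (via 10)
Shortest route: 2–8–10–4 = 26 kPa.

26 kPa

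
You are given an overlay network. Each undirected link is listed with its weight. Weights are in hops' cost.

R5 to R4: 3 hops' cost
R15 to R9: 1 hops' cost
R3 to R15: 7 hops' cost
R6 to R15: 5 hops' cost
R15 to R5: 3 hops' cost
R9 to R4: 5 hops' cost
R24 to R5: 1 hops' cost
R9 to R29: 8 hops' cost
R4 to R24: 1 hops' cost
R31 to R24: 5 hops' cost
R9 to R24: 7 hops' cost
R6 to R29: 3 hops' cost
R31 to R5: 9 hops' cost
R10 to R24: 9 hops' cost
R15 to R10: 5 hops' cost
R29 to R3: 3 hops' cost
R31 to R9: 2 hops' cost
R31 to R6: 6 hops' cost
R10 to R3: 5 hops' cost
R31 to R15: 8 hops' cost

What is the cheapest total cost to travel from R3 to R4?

12 hops' cost

Candidate routes:
R3 - R10 - R24 - R4: 5+9+1 = 15
R3 - R15 - R9 - R4: 7+1+5 = 13
R3 - R15 - R5 - R4: 7+3+3 = 13
R3 - R15 - R5 - R24 - R4: 7+3+1+1 = 12
The minimum is 12 hops' cost via R3 - R15 - R5 - R24 - R4.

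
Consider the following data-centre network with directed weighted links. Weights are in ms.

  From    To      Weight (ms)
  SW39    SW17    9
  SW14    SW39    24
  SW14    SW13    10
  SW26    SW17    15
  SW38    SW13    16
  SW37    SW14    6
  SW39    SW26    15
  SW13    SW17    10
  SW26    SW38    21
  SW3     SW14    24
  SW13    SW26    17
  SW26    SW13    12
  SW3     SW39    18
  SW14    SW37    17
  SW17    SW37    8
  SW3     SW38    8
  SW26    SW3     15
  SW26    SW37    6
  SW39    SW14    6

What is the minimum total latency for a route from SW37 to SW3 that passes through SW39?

60 ms

Best SW37 to SW39: SW37–SW14–SW39 costing 30
Shortest SW39→SW3: SW39–SW26–SW3 = 30
Total via SW39: 30 + 30 = 60 ms.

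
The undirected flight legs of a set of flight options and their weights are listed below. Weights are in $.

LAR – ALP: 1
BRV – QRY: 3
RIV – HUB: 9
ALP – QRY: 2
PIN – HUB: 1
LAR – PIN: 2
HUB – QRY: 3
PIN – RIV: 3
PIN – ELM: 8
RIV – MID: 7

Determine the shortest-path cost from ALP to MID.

$13

Candidate routes:
ALP–QRY–HUB–PIN–RIV–MID: 2+3+1+3+7 = 16
ALP–LAR–PIN–RIV–MID: 1+2+3+7 = 13
Cheapest is ALP–LAR–PIN–RIV–MID at $13.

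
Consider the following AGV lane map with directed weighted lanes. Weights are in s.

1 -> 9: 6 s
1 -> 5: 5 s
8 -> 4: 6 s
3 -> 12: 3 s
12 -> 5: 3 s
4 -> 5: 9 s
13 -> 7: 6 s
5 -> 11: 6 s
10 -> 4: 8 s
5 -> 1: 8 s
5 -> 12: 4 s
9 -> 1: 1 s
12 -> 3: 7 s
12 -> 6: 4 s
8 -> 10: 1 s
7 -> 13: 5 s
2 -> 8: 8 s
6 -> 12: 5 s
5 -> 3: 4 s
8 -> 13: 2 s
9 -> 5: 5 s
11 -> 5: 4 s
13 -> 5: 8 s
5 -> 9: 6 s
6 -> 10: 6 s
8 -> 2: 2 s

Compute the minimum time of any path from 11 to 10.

Compare a few routes:
11 → 5 → 3 → 12 → 6 → 10: 4+4+3+4+6 = 21
11 → 5 → 12 → 6 → 10: 4+4+4+6 = 18
Cheapest is 11 → 5 → 12 → 6 → 10 at 18 s.

18 s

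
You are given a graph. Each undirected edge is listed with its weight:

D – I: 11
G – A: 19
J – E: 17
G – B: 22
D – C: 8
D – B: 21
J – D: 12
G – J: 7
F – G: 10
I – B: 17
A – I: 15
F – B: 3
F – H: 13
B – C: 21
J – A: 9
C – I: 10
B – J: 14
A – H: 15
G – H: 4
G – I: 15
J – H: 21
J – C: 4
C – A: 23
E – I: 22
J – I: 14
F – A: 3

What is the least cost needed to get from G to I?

15

Candidate routes:
G - I: 15 = 15
G - J - I: 7+14 = 21
Cheapest is G - I at 15.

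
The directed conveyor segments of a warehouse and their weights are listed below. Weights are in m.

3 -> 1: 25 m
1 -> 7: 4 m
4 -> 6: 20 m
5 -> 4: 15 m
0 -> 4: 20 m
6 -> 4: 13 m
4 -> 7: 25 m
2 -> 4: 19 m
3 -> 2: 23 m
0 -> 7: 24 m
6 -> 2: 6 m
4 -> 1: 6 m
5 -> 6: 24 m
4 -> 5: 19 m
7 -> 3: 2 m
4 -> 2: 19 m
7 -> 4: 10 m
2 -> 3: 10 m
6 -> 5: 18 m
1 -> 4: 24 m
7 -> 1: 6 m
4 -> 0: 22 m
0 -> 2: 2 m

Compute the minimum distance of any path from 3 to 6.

59 m

Compare a few routes:
3 - 1 - 7 - 4 - 6: 25+4+10+20 = 59
3 - 2 - 4 - 6: 23+19+20 = 62
3 - 1 - 7 - 4 - 5 - 6: 25+4+10+19+24 = 82
3 - 1 - 4 - 6: 25+24+20 = 69
The minimum is 59 m via 3 - 1 - 7 - 4 - 6.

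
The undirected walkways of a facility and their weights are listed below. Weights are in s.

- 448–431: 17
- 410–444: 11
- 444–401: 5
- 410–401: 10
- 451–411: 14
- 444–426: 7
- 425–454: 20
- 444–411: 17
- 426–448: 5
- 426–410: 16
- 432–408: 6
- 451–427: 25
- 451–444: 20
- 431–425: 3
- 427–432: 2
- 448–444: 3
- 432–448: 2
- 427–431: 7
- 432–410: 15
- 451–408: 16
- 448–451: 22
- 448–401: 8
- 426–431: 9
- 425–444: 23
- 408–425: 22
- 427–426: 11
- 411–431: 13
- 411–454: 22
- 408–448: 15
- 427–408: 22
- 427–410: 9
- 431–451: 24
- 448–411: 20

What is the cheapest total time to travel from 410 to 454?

39 s

Enumerating some paths:
410 - 432 - 427 - 431 - 425 - 454: 15+2+7+3+20 = 47
410 - 426 - 431 - 425 - 454: 16+9+3+20 = 48
410 - 427 - 431 - 425 - 454: 9+7+3+20 = 39
410 - 444 - 448 - 432 - 427 - 431 - 425 - 454: 11+3+2+2+7+3+20 = 48
Cheapest is 410 - 427 - 431 - 425 - 454 at 39 s.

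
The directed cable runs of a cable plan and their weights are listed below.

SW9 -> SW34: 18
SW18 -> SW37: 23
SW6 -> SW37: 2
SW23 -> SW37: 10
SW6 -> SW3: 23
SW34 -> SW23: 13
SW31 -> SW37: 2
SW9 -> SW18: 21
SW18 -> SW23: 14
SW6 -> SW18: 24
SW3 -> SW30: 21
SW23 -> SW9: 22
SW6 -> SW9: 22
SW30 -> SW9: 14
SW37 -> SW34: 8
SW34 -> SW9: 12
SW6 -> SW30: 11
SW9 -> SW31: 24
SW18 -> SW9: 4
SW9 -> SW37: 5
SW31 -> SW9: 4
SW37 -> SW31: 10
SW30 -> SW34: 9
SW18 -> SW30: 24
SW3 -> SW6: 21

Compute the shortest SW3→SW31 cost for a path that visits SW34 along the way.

57

Best SW3 to SW34: SW3 → SW30 → SW34 costing 30
Shortest SW34→SW31: SW34 → SW9 → SW37 → SW31 = 27
Total via SW34: 30 + 27 = 57.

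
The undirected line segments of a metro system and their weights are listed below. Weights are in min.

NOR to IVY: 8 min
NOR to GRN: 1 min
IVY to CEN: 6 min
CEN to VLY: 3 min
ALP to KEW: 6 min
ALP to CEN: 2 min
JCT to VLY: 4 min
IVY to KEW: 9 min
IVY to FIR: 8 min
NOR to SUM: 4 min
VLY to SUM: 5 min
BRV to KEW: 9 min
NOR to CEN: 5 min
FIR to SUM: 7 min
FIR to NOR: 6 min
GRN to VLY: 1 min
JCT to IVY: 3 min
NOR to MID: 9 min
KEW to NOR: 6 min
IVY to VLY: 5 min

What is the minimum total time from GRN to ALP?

6 min

Shortest distances from GRN:
GRN: 0
NOR: 1  (via GRN)
VLY: 1  (via GRN)
CEN: 4  (via VLY)
JCT: 5  (via VLY)
SUM: 5  (via NOR)
ALP: 6  (via CEN)
Shortest route: GRN–VLY–CEN–ALP = 6 min.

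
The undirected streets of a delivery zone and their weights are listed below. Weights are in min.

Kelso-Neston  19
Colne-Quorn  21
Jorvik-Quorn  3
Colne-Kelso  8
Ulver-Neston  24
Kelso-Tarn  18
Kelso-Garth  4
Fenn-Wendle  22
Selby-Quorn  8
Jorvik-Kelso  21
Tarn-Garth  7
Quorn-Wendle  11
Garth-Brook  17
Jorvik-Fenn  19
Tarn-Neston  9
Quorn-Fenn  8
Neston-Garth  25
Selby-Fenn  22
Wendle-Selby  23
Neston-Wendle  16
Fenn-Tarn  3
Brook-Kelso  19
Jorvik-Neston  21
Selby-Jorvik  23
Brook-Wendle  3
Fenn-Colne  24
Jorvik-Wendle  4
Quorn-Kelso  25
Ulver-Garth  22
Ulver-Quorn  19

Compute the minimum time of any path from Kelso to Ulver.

Settle nodes by increasing distance from Kelso:
Kelso: 0
Garth: 4  (via Kelso)
Colne: 8  (via Kelso)
Tarn: 11  (via Garth)
Fenn: 14  (via Tarn)
Neston: 19  (via Kelso)
Brook: 19  (via Kelso)
Jorvik: 21  (via Kelso)
Quorn: 22  (via Fenn)
Wendle: 22  (via Brook)
Ulver: 26  (via Garth)
Shortest route: Kelso–Garth–Ulver = 26 min.

26 min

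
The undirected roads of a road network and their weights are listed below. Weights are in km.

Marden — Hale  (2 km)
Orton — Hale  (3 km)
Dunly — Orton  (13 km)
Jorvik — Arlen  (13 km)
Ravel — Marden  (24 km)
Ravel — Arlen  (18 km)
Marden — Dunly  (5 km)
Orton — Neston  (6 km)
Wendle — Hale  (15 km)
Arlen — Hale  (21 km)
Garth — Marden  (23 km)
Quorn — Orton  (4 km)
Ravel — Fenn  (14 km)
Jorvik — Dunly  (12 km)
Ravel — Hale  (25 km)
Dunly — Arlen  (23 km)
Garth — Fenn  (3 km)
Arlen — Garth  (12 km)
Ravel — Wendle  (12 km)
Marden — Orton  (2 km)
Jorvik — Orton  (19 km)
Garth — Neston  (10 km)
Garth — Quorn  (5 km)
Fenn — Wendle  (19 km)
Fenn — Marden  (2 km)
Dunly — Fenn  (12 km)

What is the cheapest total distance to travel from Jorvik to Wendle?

34 km

Settle nodes by increasing distance from Jorvik:
Jorvik: 0
Dunly: 12  (via Jorvik)
Arlen: 13  (via Jorvik)
Marden: 17  (via Dunly)
Fenn: 19  (via Marden)
Orton: 19  (via Jorvik)
Hale: 19  (via Marden)
Garth: 22  (via Fenn)
Quorn: 23  (via Orton)
Neston: 25  (via Orton)
Ravel: 31  (via Arlen)
Wendle: 34  (via Hale)
Shortest route: Jorvik–Dunly–Marden–Hale–Wendle = 34 km.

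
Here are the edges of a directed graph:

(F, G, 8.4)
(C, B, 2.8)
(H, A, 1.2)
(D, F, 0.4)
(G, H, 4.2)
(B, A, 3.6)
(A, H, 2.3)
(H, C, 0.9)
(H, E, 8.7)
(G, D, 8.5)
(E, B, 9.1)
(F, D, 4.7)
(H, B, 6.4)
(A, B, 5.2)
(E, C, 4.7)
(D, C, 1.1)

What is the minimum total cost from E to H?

Running Dijkstra from E:
E: 0
C: 4.7  (via E)
B: 7.5  (via C)
A: 11.1  (via B)
H: 13.4  (via A)
Shortest route: E → C → B → A → H = 13.4.

13.4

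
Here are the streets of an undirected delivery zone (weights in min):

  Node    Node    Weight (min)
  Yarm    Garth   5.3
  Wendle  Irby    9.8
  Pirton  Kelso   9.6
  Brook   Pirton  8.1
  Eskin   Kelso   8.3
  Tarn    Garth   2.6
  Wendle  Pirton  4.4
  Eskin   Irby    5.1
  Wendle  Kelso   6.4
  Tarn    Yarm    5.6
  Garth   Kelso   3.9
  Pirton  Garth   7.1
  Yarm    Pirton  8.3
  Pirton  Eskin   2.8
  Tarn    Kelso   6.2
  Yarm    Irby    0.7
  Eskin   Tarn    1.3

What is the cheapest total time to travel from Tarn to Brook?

Candidate routes:
Tarn → Eskin → Pirton → Brook: 1.3+2.8+8.1 = 12.2
Tarn → Yarm → Pirton → Brook: 5.6+8.3+8.1 = 22
Tarn → Yarm → Irby → Eskin → Pirton → Brook: 5.6+0.7+5.1+2.8+8.1 = 22.3
Tarn → Garth → Pirton → Brook: 2.6+7.1+8.1 = 17.8
Cheapest is Tarn → Eskin → Pirton → Brook at 12.2 min.

12.2 min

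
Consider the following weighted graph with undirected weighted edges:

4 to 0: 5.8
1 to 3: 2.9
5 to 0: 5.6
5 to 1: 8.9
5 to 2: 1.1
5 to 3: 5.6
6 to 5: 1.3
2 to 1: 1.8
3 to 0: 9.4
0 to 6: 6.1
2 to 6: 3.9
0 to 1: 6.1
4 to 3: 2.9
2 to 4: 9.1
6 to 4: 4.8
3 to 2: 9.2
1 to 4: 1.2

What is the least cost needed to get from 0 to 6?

Shortest distances from 0:
0: 0
5: 5.6  (via 0)
4: 5.8  (via 0)
1: 6.1  (via 0)
6: 6.1  (via 0)
Shortest route: 0–6 = 6.1.

6.1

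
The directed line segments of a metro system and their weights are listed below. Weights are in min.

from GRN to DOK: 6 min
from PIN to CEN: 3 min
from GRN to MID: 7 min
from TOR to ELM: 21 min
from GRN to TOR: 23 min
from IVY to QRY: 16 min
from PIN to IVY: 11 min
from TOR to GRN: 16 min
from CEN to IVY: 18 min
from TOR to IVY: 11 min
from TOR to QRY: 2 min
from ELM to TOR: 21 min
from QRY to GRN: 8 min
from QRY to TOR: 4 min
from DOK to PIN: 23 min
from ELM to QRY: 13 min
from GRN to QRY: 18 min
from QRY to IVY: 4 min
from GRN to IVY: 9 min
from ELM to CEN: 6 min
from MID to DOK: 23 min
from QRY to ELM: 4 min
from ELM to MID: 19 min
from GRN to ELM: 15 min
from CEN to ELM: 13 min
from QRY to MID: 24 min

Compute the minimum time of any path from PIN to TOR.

31 min

Running Dijkstra from PIN:
PIN: 0
CEN: 3  (via PIN)
IVY: 11  (via PIN)
ELM: 16  (via CEN)
QRY: 27  (via IVY)
TOR: 31  (via QRY)
Shortest route: PIN–IVY–QRY–TOR = 31 min.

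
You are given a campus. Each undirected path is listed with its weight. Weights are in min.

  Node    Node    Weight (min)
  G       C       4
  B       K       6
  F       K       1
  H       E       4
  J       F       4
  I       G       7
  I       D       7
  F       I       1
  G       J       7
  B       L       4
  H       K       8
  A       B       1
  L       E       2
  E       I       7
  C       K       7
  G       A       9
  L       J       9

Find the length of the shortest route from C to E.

Enumerating some paths:
C - K - H - E: 7+8+4 = 19
C - K - F - I - E: 7+1+1+7 = 16
C - G - I - E: 4+7+7 = 18
C - K - B - L - E: 7+6+4+2 = 19
Cheapest is C - K - F - I - E at 16 min.

16 min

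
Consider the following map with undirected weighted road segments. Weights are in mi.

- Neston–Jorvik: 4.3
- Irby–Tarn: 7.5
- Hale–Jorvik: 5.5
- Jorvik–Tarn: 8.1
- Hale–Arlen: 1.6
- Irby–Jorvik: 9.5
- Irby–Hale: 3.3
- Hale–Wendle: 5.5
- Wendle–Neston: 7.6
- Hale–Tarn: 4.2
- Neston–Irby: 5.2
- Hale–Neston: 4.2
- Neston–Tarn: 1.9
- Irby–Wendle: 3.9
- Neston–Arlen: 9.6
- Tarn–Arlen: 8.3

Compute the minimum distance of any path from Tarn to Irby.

7.1 mi

Enumerating some paths:
Tarn–Hale–Irby: 4.2+3.3 = 7.5
Tarn–Irby: 7.5 = 7.5
Tarn–Neston–Irby: 1.9+5.2 = 7.1
Tarn–Neston–Hale–Irby: 1.9+4.2+3.3 = 9.4
Cheapest is Tarn–Neston–Irby at 7.1 mi.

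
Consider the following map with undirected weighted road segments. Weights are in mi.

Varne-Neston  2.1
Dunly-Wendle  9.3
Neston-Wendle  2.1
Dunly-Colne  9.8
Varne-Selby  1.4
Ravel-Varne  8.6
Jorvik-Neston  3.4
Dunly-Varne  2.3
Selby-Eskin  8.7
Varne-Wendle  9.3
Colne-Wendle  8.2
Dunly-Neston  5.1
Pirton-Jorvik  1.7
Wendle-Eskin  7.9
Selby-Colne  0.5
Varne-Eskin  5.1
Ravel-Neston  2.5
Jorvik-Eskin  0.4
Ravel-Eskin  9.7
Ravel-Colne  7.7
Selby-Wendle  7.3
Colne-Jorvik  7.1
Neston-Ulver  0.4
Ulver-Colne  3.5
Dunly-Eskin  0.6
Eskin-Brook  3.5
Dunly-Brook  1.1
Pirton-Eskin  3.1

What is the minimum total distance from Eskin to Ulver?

Running Dijkstra from Eskin:
Eskin: 0
Jorvik: 0.4  (via Eskin)
Dunly: 0.6  (via Eskin)
Brook: 1.7  (via Dunly)
Pirton: 2.1  (via Jorvik)
Varne: 2.9  (via Dunly)
Neston: 3.8  (via Jorvik)
Ulver: 4.2  (via Neston)
Shortest route: Eskin–Jorvik–Neston–Ulver = 4.2 mi.

4.2 mi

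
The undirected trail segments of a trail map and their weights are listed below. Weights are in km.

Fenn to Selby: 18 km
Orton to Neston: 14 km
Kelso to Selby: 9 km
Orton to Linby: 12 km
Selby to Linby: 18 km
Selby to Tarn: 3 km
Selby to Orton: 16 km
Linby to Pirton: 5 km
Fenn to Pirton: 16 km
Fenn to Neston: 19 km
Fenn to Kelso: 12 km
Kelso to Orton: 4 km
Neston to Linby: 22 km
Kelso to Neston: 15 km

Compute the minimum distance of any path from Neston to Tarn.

27 km

Candidate routes:
Neston → Kelso → Selby → Tarn: 15+9+3 = 27
Neston → Orton → Kelso → Selby → Tarn: 14+4+9+3 = 30
Neston → Orton → Selby → Tarn: 14+16+3 = 33
Cheapest is Neston → Kelso → Selby → Tarn at 27 km.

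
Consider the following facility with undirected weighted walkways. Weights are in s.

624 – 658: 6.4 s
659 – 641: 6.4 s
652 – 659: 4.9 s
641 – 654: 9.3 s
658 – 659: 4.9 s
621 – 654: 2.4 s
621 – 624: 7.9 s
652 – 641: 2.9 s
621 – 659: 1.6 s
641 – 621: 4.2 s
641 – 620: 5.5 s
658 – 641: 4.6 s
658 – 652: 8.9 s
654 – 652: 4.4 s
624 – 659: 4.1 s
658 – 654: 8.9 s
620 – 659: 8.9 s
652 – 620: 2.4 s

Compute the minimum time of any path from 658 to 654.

Shortest distances from 658:
658: 0
641: 4.6  (via 658)
659: 4.9  (via 658)
624: 6.4  (via 658)
621: 6.5  (via 659)
652: 7.5  (via 641)
654: 8.9  (via 658)
Shortest route: 658 → 654 = 8.9 s.

8.9 s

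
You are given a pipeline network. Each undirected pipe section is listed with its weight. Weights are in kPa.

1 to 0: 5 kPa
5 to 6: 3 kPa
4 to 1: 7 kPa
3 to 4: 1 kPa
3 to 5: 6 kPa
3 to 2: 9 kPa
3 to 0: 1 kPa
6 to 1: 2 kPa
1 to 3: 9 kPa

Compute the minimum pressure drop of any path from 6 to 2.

Running Dijkstra from 6:
6: 0
1: 2  (via 6)
5: 3  (via 6)
0: 7  (via 1)
3: 8  (via 0)
4: 9  (via 1)
2: 17  (via 3)
Shortest route: 6 → 1 → 0 → 3 → 2 = 17 kPa.

17 kPa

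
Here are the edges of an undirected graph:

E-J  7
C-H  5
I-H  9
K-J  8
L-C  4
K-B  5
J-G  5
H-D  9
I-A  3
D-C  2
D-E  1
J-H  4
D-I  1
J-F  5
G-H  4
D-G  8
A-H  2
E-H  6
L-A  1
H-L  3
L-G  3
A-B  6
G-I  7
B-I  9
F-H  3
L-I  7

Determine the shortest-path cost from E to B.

Shortest distances from E:
E: 0
D: 1  (via E)
I: 2  (via D)
C: 3  (via D)
A: 5  (via I)
H: 6  (via E)
L: 6  (via A)
J: 7  (via E)
F: 9  (via H)
G: 9  (via D)
B: 11  (via I)
Shortest route: E–D–I–B = 11.

11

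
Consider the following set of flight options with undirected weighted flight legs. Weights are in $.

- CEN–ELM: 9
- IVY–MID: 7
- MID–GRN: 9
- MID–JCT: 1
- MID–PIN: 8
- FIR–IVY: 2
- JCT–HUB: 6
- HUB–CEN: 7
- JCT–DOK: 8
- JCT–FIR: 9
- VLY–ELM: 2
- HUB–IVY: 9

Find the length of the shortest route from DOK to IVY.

Candidate routes:
DOK → JCT → MID → IVY: 8+1+7 = 16
DOK → JCT → FIR → IVY: 8+9+2 = 19
DOK → JCT → HUB → IVY: 8+6+9 = 23
The minimum is $16 via DOK → JCT → MID → IVY.

$16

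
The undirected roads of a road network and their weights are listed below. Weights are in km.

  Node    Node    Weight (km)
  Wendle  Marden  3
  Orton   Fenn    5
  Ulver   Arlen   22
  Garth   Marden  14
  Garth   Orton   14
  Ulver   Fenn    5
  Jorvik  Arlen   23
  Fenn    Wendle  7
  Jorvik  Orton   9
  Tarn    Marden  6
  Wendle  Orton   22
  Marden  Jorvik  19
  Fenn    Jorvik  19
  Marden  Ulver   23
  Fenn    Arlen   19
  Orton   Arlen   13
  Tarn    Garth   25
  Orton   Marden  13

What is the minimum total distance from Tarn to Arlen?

32 km

Candidate routes:
Tarn–Marden–Orton–Fenn–Arlen: 6+13+5+19 = 43
Tarn–Marden–Wendle–Fenn–Arlen: 6+3+7+19 = 35
Tarn–Marden–Orton–Arlen: 6+13+13 = 32
Tarn–Marden–Wendle–Fenn–Orton–Arlen: 6+3+7+5+13 = 34
Cheapest is Tarn–Marden–Orton–Arlen at 32 km.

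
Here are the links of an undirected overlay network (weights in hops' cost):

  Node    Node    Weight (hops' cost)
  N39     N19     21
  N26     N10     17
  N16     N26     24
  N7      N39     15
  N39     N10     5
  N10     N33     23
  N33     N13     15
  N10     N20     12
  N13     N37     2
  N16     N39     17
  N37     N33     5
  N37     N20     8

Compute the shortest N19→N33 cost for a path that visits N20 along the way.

Best N19 to N20: N19 → N39 → N10 → N20 costing 38
Shortest N20→N33: N20 → N37 → N33 = 13
Total via N20: 38 + 13 = 51 hops' cost.

51 hops' cost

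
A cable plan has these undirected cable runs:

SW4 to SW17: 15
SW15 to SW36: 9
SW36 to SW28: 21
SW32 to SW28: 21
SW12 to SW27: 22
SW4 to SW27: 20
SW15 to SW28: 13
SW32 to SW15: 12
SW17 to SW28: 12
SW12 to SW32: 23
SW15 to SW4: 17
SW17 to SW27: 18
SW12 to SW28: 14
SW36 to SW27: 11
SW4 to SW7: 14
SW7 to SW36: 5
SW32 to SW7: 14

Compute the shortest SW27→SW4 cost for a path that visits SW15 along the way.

37

Best SW27 to SW15: SW27 → SW36 → SW15 costing 20
Shortest SW15→SW4: SW15 → SW4 = 17
Total via SW15: 20 + 17 = 37.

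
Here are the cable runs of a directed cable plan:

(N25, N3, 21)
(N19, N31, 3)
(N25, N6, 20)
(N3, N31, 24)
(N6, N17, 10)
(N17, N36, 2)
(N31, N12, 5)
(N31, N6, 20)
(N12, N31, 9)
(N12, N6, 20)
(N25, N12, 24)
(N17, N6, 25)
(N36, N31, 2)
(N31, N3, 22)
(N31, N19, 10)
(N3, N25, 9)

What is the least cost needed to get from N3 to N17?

Running Dijkstra from N3:
N3: 0
N25: 9  (via N3)
N31: 24  (via N3)
N6: 29  (via N25)
N12: 29  (via N31)
N19: 34  (via N31)
N17: 39  (via N6)
Shortest route: N3–N25–N6–N17 = 39.

39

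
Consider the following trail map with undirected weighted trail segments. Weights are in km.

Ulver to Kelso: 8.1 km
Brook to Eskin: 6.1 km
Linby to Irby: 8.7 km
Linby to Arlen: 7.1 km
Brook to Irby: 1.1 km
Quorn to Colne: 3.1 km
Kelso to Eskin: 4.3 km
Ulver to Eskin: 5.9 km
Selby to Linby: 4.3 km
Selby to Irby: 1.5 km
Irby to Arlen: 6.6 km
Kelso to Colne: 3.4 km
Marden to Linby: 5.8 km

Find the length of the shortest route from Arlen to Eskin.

13.8 km

Settle nodes by increasing distance from Arlen:
Arlen: 0
Irby: 6.6  (via Arlen)
Linby: 7.1  (via Arlen)
Brook: 7.7  (via Irby)
Selby: 8.1  (via Irby)
Marden: 12.9  (via Linby)
Eskin: 13.8  (via Brook)
Shortest route: Arlen–Irby–Brook–Eskin = 13.8 km.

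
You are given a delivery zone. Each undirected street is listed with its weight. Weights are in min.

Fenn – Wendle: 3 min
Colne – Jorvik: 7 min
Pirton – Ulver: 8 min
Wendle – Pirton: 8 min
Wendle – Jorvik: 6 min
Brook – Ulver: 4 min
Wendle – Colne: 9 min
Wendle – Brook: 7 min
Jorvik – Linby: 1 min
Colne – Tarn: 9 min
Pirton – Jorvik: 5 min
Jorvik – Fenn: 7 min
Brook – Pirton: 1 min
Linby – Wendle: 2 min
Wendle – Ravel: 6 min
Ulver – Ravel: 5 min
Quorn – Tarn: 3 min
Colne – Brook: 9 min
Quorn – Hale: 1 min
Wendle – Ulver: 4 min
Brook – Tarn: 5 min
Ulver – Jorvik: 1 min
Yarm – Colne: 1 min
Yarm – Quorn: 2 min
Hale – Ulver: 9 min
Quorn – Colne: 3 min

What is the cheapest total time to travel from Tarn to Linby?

Shortest distances from Tarn:
Tarn: 0
Quorn: 3  (via Tarn)
Hale: 4  (via Quorn)
Brook: 5  (via Tarn)
Yarm: 5  (via Quorn)
Colne: 6  (via Quorn)
Pirton: 6  (via Brook)
Ulver: 9  (via Brook)
Jorvik: 10  (via Ulver)
Linby: 11  (via Jorvik)
Shortest route: Tarn → Brook → Ulver → Jorvik → Linby = 11 min.

11 min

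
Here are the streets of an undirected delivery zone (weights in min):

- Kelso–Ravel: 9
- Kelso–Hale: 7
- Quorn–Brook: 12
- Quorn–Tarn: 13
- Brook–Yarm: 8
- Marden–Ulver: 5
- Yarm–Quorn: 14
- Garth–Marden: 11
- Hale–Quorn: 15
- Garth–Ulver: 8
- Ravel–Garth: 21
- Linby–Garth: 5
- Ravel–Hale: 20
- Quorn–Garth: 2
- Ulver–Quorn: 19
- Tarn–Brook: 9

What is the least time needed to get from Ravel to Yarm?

Compare a few routes:
Ravel - Garth - Quorn - Brook - Yarm: 21+2+12+8 = 43
Ravel - Garth - Quorn - Yarm: 21+2+14 = 37
Ravel - Kelso - Hale - Quorn - Yarm: 9+7+15+14 = 45
Cheapest is Ravel - Garth - Quorn - Yarm at 37 min.

37 min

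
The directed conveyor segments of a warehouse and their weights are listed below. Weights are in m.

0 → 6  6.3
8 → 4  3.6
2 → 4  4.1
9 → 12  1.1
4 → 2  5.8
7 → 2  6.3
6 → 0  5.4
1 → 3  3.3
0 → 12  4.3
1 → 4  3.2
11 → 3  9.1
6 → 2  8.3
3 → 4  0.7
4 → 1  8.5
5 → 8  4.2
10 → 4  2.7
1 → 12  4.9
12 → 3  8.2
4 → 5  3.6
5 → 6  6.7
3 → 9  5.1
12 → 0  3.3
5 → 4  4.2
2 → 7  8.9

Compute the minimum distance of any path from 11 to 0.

18.6 m

Enumerating some paths:
11 - 3 - 4 - 5 - 6 - 0: 9.1+0.7+3.6+6.7+5.4 = 25.5
11 - 3 - 9 - 12 - 0: 9.1+5.1+1.1+3.3 = 18.6
Cheapest is 11 - 3 - 9 - 12 - 0 at 18.6 m.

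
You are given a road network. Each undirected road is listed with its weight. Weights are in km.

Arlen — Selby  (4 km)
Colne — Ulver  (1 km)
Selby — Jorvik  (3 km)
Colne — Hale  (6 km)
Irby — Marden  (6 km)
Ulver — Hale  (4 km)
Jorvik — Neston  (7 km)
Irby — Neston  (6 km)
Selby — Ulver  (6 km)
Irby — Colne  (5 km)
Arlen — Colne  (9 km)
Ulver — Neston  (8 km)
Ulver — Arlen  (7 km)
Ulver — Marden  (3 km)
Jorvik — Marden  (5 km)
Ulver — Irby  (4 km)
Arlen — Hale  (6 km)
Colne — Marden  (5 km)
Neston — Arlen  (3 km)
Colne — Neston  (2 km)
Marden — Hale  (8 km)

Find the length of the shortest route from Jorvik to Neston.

7 km

Enumerating some paths:
Jorvik–Neston: 7 = 7
Jorvik–Selby–Arlen–Neston: 3+4+3 = 10
Jorvik–Marden–Ulver–Colne–Neston: 5+3+1+2 = 11
The minimum is 7 km via Jorvik–Neston.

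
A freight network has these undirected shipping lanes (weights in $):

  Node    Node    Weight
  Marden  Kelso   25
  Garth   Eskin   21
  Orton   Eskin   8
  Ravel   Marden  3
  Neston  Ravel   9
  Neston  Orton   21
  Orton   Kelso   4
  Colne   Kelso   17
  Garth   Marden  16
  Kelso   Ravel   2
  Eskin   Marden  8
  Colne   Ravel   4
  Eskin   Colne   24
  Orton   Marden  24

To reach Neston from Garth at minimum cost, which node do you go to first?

Marden

Compare a few routes:
Garth → Marden → Ravel → Neston: 16+3+9 = 28
Garth → Eskin → Marden → Ravel → Neston: 21+8+3+9 = 41
Cheapest is Garth → Marden → Ravel → Neston at $28.
So from Garth the first move is to Marden.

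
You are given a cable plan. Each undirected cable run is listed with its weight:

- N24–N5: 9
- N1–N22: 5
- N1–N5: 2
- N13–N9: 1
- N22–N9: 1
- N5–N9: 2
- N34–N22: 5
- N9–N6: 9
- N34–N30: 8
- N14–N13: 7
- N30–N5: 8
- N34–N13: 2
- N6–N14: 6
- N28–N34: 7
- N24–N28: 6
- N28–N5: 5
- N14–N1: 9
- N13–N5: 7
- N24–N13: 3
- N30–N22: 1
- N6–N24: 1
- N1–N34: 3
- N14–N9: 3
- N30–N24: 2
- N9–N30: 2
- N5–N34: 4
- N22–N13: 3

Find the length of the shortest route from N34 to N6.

6

Shortest distances from N34:
N34: 0
N13: 2  (via N34)
N1: 3  (via N34)
N9: 3  (via N13)
N22: 4  (via N9)
N5: 4  (via N34)
N30: 5  (via N9)
N24: 5  (via N13)
N14: 6  (via N9)
N6: 6  (via N24)
Shortest route: N34 → N13 → N24 → N6 = 6.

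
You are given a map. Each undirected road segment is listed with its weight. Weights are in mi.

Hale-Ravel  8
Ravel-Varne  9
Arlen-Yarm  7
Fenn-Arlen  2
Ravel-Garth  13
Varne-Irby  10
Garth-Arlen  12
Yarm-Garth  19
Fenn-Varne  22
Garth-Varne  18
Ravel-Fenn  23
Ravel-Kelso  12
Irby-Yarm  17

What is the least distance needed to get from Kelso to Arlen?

37 mi

Candidate routes:
Kelso - Ravel - Garth - Arlen: 12+13+12 = 37
Kelso - Ravel - Varne - Fenn - Arlen: 12+9+22+2 = 45
Kelso - Ravel - Garth - Yarm - Arlen: 12+13+19+7 = 51
The minimum is 37 mi via Kelso - Ravel - Garth - Arlen.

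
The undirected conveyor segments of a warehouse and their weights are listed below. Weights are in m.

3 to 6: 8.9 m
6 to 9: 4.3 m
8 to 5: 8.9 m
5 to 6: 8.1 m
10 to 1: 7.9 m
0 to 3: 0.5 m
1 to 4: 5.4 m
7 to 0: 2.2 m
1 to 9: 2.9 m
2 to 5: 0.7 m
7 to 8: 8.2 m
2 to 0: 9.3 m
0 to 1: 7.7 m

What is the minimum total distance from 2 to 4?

Candidate routes:
2–5–6–3–0–1–4: 0.7+8.1+8.9+0.5+7.7+5.4 = 31.3
2–5–6–9–1–4: 0.7+8.1+4.3+2.9+5.4 = 21.4
2–0–1–4: 9.3+7.7+5.4 = 22.4
2–0–3–6–9–1–4: 9.3+0.5+8.9+4.3+2.9+5.4 = 31.3
The minimum is 21.4 m via 2–5–6–9–1–4.

21.4 m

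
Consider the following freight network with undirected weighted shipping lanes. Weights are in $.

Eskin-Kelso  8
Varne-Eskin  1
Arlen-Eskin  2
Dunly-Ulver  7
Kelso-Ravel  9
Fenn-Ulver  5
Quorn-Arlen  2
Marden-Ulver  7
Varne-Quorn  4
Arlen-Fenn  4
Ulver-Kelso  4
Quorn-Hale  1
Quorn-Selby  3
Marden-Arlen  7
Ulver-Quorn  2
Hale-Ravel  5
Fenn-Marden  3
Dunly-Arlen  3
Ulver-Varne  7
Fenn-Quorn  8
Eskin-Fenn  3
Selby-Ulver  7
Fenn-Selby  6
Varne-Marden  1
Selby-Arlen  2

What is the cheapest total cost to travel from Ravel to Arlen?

$8

Enumerating some paths:
Ravel → Hale → Quorn → Selby → Arlen: 5+1+3+2 = 11
Ravel → Hale → Quorn → Varne → Eskin → Arlen: 5+1+4+1+2 = 13
Ravel → Hale → Quorn → Arlen: 5+1+2 = 8
Cheapest is Ravel → Hale → Quorn → Arlen at $8.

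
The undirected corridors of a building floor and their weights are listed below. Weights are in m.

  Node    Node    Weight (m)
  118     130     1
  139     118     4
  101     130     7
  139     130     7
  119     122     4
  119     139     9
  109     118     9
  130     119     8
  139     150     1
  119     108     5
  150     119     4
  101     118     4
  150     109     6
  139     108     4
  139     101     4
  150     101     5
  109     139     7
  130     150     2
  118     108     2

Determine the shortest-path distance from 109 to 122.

Shortest distances from 109:
109: 0
150: 6  (via 109)
139: 7  (via 109)
130: 8  (via 150)
118: 9  (via 109)
119: 10  (via 150)
108: 11  (via 139)
101: 11  (via 150)
122: 14  (via 119)
Shortest route: 109 → 150 → 119 → 122 = 14 m.

14 m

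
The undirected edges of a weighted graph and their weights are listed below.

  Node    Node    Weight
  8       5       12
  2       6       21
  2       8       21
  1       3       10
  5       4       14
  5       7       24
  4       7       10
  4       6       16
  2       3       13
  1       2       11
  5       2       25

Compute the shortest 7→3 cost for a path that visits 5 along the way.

Shortest 7→5: 7–5 = 24
Best 5 to 3: 5–2–3 costing 38
Total via 5: 24 + 38 = 62.

62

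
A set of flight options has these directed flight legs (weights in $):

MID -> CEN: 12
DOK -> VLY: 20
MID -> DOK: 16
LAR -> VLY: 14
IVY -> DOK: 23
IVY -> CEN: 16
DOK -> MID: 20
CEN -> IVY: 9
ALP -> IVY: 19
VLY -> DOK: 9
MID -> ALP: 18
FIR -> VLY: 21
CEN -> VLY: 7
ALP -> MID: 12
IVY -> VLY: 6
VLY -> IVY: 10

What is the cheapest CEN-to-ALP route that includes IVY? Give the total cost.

$62

Best CEN to IVY: CEN–IVY costing 9
Best IVY to ALP: IVY–VLY–DOK–MID–ALP costing 53
Total via IVY: 9 + 53 = $62.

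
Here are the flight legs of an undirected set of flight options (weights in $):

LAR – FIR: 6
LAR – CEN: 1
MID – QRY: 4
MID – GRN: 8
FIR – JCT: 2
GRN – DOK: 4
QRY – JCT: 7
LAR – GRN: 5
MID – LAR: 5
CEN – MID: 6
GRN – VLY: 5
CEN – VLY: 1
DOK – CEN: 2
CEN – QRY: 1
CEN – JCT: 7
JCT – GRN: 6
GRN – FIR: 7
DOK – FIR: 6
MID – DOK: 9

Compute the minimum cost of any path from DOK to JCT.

Enumerating some paths:
DOK - CEN - JCT: 2+7 = 9
DOK - FIR - JCT: 6+2 = 8
DOK - CEN - QRY - JCT: 2+1+7 = 10
The minimum is $8 via DOK - FIR - JCT.

$8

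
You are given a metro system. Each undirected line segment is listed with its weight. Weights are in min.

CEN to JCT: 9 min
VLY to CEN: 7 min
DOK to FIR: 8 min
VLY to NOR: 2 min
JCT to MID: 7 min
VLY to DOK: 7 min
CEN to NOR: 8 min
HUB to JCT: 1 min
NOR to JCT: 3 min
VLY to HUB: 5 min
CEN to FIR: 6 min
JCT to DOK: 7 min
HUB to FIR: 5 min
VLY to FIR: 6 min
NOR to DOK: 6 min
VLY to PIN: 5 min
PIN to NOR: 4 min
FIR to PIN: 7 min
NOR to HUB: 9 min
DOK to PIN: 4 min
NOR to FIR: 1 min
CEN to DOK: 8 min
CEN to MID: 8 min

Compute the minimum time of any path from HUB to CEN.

Enumerating some paths:
HUB–JCT–CEN: 1+9 = 10
HUB–JCT–NOR–FIR–CEN: 1+3+1+6 = 11
The minimum is 10 min via HUB–JCT–CEN.

10 min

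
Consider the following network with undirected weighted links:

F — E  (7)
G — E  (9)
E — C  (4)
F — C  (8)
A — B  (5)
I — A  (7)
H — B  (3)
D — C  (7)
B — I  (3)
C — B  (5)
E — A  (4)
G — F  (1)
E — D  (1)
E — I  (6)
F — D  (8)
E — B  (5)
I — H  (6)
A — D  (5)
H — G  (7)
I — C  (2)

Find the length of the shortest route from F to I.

10

Running Dijkstra from F:
F: 0
G: 1  (via F)
E: 7  (via F)
C: 8  (via F)
D: 8  (via F)
H: 8  (via G)
I: 10  (via C)
Shortest route: F → C → I = 10.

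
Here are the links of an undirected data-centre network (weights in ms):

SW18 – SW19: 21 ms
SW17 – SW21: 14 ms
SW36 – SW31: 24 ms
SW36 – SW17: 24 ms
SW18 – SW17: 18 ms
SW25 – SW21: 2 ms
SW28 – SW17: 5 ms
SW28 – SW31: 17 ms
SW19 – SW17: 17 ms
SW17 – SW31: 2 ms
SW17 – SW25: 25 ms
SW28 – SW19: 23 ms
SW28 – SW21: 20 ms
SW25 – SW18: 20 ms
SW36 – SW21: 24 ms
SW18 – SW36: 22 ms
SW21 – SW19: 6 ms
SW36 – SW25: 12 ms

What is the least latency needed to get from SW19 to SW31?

Enumerating some paths:
SW19 → SW21 → SW17 → SW31: 6+14+2 = 22
SW19 → SW28 → SW17 → SW31: 23+5+2 = 30
SW19 → SW17 → SW31: 17+2 = 19
SW19 → SW21 → SW28 → SW17 → SW31: 6+20+5+2 = 33
Cheapest is SW19 → SW17 → SW31 at 19 ms.

19 ms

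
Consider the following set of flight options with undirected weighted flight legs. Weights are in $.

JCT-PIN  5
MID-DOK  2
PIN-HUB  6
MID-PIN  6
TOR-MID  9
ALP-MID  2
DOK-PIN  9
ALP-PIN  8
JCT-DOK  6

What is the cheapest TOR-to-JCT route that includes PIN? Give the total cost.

Shortest TOR→PIN: TOR → MID → PIN = 15
Shortest PIN→JCT: PIN → JCT = 5
Total via PIN: 15 + 5 = $20.

$20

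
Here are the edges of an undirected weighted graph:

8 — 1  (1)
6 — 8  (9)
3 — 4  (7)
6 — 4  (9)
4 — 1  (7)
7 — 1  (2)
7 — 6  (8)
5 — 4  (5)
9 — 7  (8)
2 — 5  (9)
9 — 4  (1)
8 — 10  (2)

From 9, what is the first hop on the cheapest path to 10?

Compare a few routes:
9 - 4 - 1 - 8 - 10: 1+7+1+2 = 11
9 - 4 - 6 - 7 - 1 - 8 - 10: 1+9+8+2+1+2 = 23
9 - 4 - 6 - 8 - 10: 1+9+9+2 = 21
9 - 7 - 1 - 8 - 10: 8+2+1+2 = 13
The minimum is 11 via 9 - 4 - 1 - 8 - 10.
So from 9 the first move is to 4.

4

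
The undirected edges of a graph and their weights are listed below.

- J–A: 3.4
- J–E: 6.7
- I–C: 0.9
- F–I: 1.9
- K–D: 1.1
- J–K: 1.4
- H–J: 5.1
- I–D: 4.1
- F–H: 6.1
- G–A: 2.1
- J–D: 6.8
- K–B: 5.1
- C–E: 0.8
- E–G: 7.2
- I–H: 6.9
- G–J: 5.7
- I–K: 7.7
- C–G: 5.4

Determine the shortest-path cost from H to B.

Compare a few routes:
H → J → D → K → B: 5.1+6.8+1.1+5.1 = 18.1
H → J → K → B: 5.1+1.4+5.1 = 11.6
H → I → D → K → B: 6.9+4.1+1.1+5.1 = 17.2
The minimum is 11.6 via H → J → K → B.

11.6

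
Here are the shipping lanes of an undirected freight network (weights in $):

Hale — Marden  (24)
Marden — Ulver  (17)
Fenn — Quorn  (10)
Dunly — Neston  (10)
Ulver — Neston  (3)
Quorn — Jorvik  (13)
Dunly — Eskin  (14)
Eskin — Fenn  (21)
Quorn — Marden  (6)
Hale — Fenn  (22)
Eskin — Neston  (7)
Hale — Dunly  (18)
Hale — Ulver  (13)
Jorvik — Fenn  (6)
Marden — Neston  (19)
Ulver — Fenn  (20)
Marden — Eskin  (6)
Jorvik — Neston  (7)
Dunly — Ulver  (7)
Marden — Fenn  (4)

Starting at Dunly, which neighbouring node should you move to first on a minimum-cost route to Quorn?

Eskin

Enumerating some paths:
Dunly → Ulver → Neston → Eskin → Marden → Quorn: 7+3+7+6+6 = 29
Dunly → Eskin → Marden → Quorn: 14+6+6 = 26
Dunly → Neston → Eskin → Marden → Quorn: 10+7+6+6 = 29
Dunly → Neston → Jorvik → Quorn: 10+7+13 = 30
The minimum is $26 via Dunly → Eskin → Marden → Quorn.
So from Dunly the first move is to Eskin.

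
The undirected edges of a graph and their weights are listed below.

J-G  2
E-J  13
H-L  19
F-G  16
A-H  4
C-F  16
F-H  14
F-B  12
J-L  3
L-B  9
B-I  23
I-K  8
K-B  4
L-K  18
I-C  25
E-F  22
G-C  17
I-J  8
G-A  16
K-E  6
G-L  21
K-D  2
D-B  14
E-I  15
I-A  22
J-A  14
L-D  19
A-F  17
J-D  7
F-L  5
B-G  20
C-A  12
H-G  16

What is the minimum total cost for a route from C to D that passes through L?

Best C to L: C–F–L costing 21
Shortest L→D: L–J–D = 10
Total via L: 21 + 10 = 31.

31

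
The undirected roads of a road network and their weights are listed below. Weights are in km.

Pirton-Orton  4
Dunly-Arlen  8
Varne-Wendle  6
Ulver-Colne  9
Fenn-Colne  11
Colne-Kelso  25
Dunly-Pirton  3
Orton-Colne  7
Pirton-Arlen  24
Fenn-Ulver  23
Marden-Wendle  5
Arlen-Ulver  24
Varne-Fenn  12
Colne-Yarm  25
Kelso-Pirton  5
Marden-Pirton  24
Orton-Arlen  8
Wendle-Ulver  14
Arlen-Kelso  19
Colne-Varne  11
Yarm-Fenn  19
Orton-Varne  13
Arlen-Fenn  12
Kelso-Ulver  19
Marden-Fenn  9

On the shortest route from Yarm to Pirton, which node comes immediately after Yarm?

Colne

Enumerating some paths:
Yarm–Fenn–Colne–Orton–Pirton: 19+11+7+4 = 41
Yarm–Fenn–Arlen–Dunly–Pirton: 19+12+8+3 = 42
Yarm–Colne–Orton–Pirton: 25+7+4 = 36
The minimum is 36 km via Yarm–Colne–Orton–Pirton.
So from Yarm the first move is to Colne.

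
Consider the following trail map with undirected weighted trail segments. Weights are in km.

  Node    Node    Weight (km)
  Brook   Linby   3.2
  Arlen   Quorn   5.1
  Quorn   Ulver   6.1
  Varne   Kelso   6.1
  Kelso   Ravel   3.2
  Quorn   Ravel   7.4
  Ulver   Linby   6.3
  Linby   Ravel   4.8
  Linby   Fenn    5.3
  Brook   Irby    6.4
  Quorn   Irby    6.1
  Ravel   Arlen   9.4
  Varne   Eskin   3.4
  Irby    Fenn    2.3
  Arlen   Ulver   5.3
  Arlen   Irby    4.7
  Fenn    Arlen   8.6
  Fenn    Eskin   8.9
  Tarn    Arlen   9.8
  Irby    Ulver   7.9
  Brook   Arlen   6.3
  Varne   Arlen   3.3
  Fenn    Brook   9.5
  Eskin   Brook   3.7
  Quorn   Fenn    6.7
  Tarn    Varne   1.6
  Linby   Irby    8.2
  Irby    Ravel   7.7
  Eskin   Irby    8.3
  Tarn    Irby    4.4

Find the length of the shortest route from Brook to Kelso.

Candidate routes:
Brook → Irby → Ravel → Kelso: 6.4+7.7+3.2 = 17.3
Brook → Linby → Ravel → Kelso: 3.2+4.8+3.2 = 11.2
Brook → Arlen → Varne → Kelso: 6.3+3.3+6.1 = 15.7
Brook → Eskin → Varne → Kelso: 3.7+3.4+6.1 = 13.2
The minimum is 11.2 km via Brook → Linby → Ravel → Kelso.

11.2 km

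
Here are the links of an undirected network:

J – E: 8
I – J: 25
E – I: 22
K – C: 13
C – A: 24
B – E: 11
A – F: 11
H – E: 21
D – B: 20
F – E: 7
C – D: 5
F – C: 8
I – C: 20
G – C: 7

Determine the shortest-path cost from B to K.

Settle nodes by increasing distance from B:
B: 0
E: 11  (via B)
F: 18  (via E)
J: 19  (via E)
D: 20  (via B)
C: 25  (via D)
A: 29  (via F)
G: 32  (via C)
H: 32  (via E)
I: 33  (via E)
K: 38  (via C)
Shortest route: B–D–C–K = 38.

38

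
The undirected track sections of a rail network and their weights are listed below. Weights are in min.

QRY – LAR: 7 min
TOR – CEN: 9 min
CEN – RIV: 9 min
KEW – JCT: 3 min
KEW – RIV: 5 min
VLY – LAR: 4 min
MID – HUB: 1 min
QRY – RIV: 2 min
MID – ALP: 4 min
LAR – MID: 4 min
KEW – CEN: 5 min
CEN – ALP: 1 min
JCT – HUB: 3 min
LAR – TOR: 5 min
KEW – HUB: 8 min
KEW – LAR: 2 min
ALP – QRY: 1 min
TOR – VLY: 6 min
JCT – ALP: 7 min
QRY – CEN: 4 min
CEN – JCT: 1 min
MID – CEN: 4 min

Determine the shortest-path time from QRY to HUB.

Compare a few routes:
QRY → CEN → JCT → HUB: 4+1+3 = 8
QRY → ALP → CEN → MID → HUB: 1+1+4+1 = 7
QRY → ALP → CEN → JCT → HUB: 1+1+1+3 = 6
Cheapest is QRY → ALP → CEN → JCT → HUB at 6 min.

6 min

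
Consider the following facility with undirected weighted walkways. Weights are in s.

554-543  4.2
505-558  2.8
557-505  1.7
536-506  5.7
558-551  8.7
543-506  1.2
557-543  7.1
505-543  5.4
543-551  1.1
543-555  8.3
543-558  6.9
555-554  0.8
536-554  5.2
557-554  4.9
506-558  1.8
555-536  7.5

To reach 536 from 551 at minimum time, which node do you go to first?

Enumerating some paths:
551 → 543 → 554 → 536: 1.1+4.2+5.2 = 10.5
551 → 543 → 506 → 536: 1.1+1.2+5.7 = 8
The minimum is 8 s via 551 → 543 → 506 → 536.
So from 551 the first move is to 543.

543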